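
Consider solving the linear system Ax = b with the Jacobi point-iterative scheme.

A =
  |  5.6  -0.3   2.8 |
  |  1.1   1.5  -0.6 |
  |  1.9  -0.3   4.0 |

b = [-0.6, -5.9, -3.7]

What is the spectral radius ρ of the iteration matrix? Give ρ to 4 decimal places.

0.5119

A = D + L + U where D = diag(5.6, 1.5, 4).
T_J = -D⁻¹(L+U): T[1,2] = -(-0.6)/(1.5) = +0.4000; T[1,1] = 0.
  T[0,:] = [+0.0000, +0.0536, -0.5000]
  T[1,:] = [-0.7333, +0.0000, +0.4000]
  T[2,:] = [-0.4750, +0.0750, +0.0000]
|λ(T)| sorted: 0.5119, 0.4339, 0.0780.
ρ(T) = max|λ| = 0.5119; 0.5119 < 1: convergent.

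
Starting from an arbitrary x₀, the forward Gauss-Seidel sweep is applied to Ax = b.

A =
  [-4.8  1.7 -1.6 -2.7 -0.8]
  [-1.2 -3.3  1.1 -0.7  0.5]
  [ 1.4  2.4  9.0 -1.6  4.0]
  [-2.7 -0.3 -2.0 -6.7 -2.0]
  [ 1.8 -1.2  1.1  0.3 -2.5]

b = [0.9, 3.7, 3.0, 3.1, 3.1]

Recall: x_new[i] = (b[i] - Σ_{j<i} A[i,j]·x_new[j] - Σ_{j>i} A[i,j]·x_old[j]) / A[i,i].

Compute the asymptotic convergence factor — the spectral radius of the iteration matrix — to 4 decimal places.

Write A = D+L+U with D = diag(-4.8, -3.3, 9, -6.7, -2.5).
T_GS = -(D+L)⁻¹U: row 0 first, T[0,3] = -(-2.7)/(-4.8) = -0.5625; later rows by forward substitution.
  T[0,:] = [+0.0000 +0.3542 -0.3333 -0.5625 -0.1667]
  T[1,:] = [+0.0000 -0.1288 +0.4545 -0.0076 +0.2121]
  T[2,:] = [+0.0000 -0.0207 -0.0694 +0.2673 -0.4751]
  T[3,:] = [+0.0000 -0.1308 +0.1347 +0.1472 -0.0990]
  T[4,:] = [+0.0000 +0.2920 -0.4725 -0.2661 -0.4427]
|λ(T)| sorted: 0.8871, 0.3004, 0.1847, 0.0916, 0.0000.
spectral radius ρ = 0.8871; 0.8871 < 1 ⇒ converges.

0.8871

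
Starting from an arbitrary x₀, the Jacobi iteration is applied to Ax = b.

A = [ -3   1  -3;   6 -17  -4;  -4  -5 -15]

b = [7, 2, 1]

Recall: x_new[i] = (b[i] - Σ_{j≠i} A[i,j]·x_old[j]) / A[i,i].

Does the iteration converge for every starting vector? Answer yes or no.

Write A = D+L+U with D = diag(-3, -17, -15).
Jacobi T = -D⁻¹(L+U): T[0,2] = -(-3)/(-3) = -1.0000; T[0,0] = 0.
  T[0,:] = [+0.0000, +0.3333, -1.0000]
  T[1,:] = [+0.3529, +0.0000, -0.2353]
  T[2,:] = [-0.2667, -0.3333, +0.0000]
|eigenvalues of T|: 0.7978, 0.4168, 0.4168.
spectral radius ρ = 0.7978; 0.7978 < 1, so it converges for any x₀.

yes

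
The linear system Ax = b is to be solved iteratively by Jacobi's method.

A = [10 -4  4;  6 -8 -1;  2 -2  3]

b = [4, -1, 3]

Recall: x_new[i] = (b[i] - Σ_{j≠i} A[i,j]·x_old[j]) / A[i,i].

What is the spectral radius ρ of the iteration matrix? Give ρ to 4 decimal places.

0.8275

A = D + L + U where D = diag(10, -8, 3).
T_J = -D⁻¹(L+U): T[1,0] = -(6)/(-8) = +0.7500; T[1,1] = 0.
  T[0,:] = [+0.0000  +0.4000  -0.4000]
  T[1,:] = [+0.7500  +0.0000  -0.1250]
  T[2,:] = [-0.6667  +0.6667  +0.0000]
|eigenvalues of T|: 0.8275, 0.4488, 0.4488.
spectral radius ρ = 0.8275; 0.8275 < 1 ⇒ converges.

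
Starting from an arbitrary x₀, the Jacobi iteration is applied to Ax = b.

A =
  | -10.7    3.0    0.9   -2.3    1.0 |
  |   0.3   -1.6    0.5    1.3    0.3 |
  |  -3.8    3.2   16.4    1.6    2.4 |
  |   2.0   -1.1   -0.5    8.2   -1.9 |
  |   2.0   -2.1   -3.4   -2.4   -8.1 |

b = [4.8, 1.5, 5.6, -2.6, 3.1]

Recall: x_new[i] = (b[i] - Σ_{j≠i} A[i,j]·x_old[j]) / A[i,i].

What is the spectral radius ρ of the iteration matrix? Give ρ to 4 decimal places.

0.6212

Split A = D + L + U, D = diag(-10.7, -1.6, 16.4, 8.2, -8.1).
Jacobi T = -D⁻¹(L+U): T[3,4] = -(-1.9)/(8.2) = +0.2317; T[3,3] = 0.
  T[0,:] = [+0.0000, +0.2804, +0.0841, -0.2150, +0.0935]
  T[1,:] = [+0.1875, +0.0000, +0.3125, +0.8125, +0.1875]
  T[2,:] = [+0.2317, -0.1951, +0.0000, -0.0976, -0.1463]
  T[3,:] = [-0.2439, +0.1341, +0.0610, +0.0000, +0.2317]
  T[4,:] = [+0.2469, -0.2593, -0.4198, -0.2963, +0.0000]
eigenvalue magnitudes: 0.6212, 0.3582, 0.3582, 0.2520, 0.2520.
spectral radius ρ = 0.6212; 0.6212 < 1, so it converges for any x₀.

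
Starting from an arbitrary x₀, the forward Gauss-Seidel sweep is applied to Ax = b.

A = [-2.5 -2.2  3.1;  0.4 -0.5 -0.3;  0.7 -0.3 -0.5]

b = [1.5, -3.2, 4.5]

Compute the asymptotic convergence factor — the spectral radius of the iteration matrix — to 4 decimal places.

Split A = D + L + U, D = diag(-2.5, -0.5, -0.5).
GS T = -(D+L)⁻¹U: row 0 first, T[0,1] = -(-2.2)/(-2.5) = -0.8800; later rows by forward substitution.
  T[0,:] = [+0.0000 -0.8800 +1.2400]
  T[1,:] = [+0.0000 -0.7040 +0.3920]
  T[2,:] = [+0.0000 -0.8096 +1.5008]
|roots of det(T-λI)|: 1.3460, 0.5492, 0.0000.
ρ(T) = max|λ| = 1.3460; 1.3460 > 1, so it fails to converge.

1.3460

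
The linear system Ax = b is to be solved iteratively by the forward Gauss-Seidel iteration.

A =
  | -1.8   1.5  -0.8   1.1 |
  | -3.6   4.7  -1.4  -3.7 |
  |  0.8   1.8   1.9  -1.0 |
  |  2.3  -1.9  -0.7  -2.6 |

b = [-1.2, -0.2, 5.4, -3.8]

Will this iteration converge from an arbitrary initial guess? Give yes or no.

Let D = diag(-1.8, 4.7, 1.9, -2.6); L, U the strict triangles.
T_GS = -(D+L)⁻¹U: row 0 first, T[0,3] = -(1.1)/(-1.8) = +0.6111; later rows by forward substitution.
  T[0,:] = [+0.0000  +0.8333  -0.4444  +0.6111]
  T[1,:] = [+0.0000  +0.6383  -0.0426  +1.2553]
  T[2,:] = [+0.0000  -0.9556  +0.2274  -0.9202]
  T[3,:] = [+0.0000  +0.5280  -0.4233  -0.1290]
|λ(T)| sorted: 1.4964, 0.6387, 0.1209, 0.0000.
ρ(T) = max|λ| = 1.4964; 1.4964 > 1, so it fails to converge.

no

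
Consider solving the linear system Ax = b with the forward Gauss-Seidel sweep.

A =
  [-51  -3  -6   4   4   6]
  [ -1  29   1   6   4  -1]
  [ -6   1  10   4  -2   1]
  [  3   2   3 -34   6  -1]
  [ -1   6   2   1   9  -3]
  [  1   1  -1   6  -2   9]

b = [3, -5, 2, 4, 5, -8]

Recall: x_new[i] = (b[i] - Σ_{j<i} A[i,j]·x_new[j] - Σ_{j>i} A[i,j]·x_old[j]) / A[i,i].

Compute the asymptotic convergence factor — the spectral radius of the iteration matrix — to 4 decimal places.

Write A = D+L+U with D = diag(-51, 29, 10, -34, 9, 9).
Gauss-Seidel: T = -(D+L)⁻¹U, row 0 first, T[0,2] = -(-6)/(-51) = -0.1176; later rows by forward substitution.
  T[0,:] = [+0.0000 -0.0588 -0.1176 +0.0784 +0.0784 +0.1176]
  T[1,:] = [+0.0000 -0.0020 -0.0385 -0.2042 -0.1352 +0.0385]
  T[2,:] = [+0.0000 -0.0351 -0.0667 -0.3325 +0.2606 -0.0333]
  T[3,:] = [+0.0000 -0.0084 -0.0185 -0.0344 +0.1984 -0.0197]
  T[4,:] = [+0.0000 +0.0035 +0.0295 +0.2226 +0.0189 +0.3303]
  T[5,:] = [+0.0000 +0.0093 +0.0289 +0.0494 -0.0928 +0.0655]
|roots of det(T-λI)|: 0.1667, 0.1358, 0.1358, 0.1165, 0.0148, 0.0000.
spectral radius ρ = 0.1667; 0.1667 < 1, so it converges for any x₀.

0.1667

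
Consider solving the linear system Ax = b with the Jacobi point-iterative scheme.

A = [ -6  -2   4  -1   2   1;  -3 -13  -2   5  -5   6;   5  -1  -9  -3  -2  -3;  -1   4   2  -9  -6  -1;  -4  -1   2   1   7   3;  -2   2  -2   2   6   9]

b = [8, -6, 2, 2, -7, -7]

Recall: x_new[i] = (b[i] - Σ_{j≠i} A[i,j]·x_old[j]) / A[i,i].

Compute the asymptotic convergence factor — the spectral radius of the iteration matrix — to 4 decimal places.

Let D = diag(-6, -13, -9, -9, 7, 9); L, U the strict triangles.
Jacobi: T = -D⁻¹(L+U), T[1,0] = -(-3)/(-13) = -0.2308; T[1,1] = 0.
  T[0,:] = [+0.0000  -0.3333  +0.6667  -0.1667  +0.3333  +0.1667]
  T[1,:] = [-0.2308  +0.0000  -0.1538  +0.3846  -0.3846  +0.4615]
  T[2,:] = [+0.5556  -0.1111  +0.0000  -0.3333  -0.2222  -0.3333]
  T[3,:] = [-0.1111  +0.4444  +0.2222  +0.0000  -0.6667  -0.1111]
  T[4,:] = [+0.5714  +0.1429  -0.2857  -0.1429  +0.0000  -0.4286]
  T[5,:] = [+0.2222  -0.2222  +0.2222  -0.2222  -0.6667  +0.0000]
|eigenvalues of T|: 1.1388, 0.8003, 0.4440, 0.4440, 0.2989, 0.0379.
ρ(T) = max|λ| = 1.1388; 1.1388 > 1: divergent.

1.1388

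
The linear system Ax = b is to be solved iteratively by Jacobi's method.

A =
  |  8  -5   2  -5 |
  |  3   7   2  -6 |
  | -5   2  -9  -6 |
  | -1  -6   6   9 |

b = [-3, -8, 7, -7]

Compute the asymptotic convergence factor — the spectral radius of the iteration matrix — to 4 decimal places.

1.1585

A = D + L + U where D = diag(8, 7, -9, 9).
T_J = -D⁻¹(L+U): T[1,2] = -(2)/(7) = -0.2857; T[1,1] = 0.
  T[0,:] = [+0.0000 +0.6250 -0.2500 +0.6250]
  T[1,:] = [-0.4286 +0.0000 -0.2857 +0.8571]
  T[2,:] = [-0.5556 +0.2222 +0.0000 -0.6667]
  T[3,:] = [+0.1111 +0.6667 -0.6667 +0.0000]
moduli |λ_i(T)| = 1.1585, 0.9777, 0.5220, 0.5220.
ρ(T) = max|λ| = 1.1585; 1.1585 > 1, so it fails to converge.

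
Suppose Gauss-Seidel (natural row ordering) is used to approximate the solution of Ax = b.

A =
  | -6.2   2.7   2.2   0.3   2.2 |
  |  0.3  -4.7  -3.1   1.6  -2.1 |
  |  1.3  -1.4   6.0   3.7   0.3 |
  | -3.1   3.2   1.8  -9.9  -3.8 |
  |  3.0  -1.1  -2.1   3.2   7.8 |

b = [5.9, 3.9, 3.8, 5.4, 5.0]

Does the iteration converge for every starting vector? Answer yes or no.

Let D = diag(-6.2, -4.7, 6, -9.9, 7.8); L, U the strict triangles.
T_GS = -(D+L)⁻¹U: row 0 first, T[0,3] = -(0.3)/(-6.2) = +0.0484; later rows by forward substitution.
  T[0,:] = [+0.0000 +0.4355 +0.3548 +0.0484 +0.3548]
  T[1,:] = [+0.0000 +0.0278 -0.6369 +0.3435 -0.4242]
  T[2,:] = [+0.0000 -0.0879 -0.2255 -0.5470 -0.2259]
  T[3,:] = [+0.0000 -0.1434 -0.3580 -0.0036 -0.6731]
  T[4,:] = [+0.0000 -0.1284 -0.1401 -0.1160 +0.0190]
|roots of det(T-λI)|: 0.8242, 0.4594, 0.2628, 0.2628, 0.0000.
ρ(T) = max|λ| = 0.8242; 0.8242 < 1 ⇒ converges.

yes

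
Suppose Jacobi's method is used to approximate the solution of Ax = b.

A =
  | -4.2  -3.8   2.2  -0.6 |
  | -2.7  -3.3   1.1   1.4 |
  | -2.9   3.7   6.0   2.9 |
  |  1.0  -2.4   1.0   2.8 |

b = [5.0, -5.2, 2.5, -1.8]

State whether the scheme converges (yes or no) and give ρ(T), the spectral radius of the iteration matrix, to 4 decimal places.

no, ρ = 1.3121

Write A = D+L+U with D = diag(-4.2, -3.3, 6, 2.8).
T_J = -D⁻¹(L+U): T[1,0] = -(-2.7)/(-3.3) = -0.8182; T[1,1] = 0.
  T[0,:] = [+0.0000  -0.9048  +0.5238  -0.1429]
  T[1,:] = [-0.8182  +0.0000  +0.3333  +0.4242]
  T[2,:] = [+0.4833  -0.6167  +0.0000  -0.4833]
  T[3,:] = [-0.3571  +0.8571  -0.3571  +0.0000]
eigenvalue magnitudes: 1.3121, 0.9916, 0.1694, 0.1694.
ρ = 1.3121; 1.3121 > 1 ⇒ diverges.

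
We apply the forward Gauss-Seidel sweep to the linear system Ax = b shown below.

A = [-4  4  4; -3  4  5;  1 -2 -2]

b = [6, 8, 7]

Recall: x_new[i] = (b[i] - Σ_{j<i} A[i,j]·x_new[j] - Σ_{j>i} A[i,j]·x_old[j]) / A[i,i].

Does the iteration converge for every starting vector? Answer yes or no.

no

A = D + L + U where D = diag(-4, 4, -2).
T_GS = -(D+L)⁻¹U: row 0 first, T[0,2] = -(4)/(-4) = +1.0000; later rows by forward substitution.
  T[0,:] = [+0.0000, +1.0000, +1.0000]
  T[1,:] = [+0.0000, +0.7500, -0.5000]
  T[2,:] = [+0.0000, -0.2500, +1.0000]
|λ(T)| sorted: 1.2500, 0.5000, 0.0000.
ρ(T) = max|λ| = 1.2500; 1.2500 > 1 ⇒ diverges.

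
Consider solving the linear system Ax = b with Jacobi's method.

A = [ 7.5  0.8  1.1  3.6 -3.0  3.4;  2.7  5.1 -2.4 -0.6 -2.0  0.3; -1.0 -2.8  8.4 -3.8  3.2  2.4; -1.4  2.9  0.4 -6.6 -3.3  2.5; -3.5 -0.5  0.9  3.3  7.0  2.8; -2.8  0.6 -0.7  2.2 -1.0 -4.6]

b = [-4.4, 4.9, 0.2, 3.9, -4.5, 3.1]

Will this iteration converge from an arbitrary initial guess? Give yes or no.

no

Let D = diag(7.5, 5.1, 8.4, -6.6, 7, -4.6); L, U the strict triangles.
Jacobi: T = -D⁻¹(L+U), T[1,4] = -(-2)/(5.1) = +0.3922; T[1,1] = 0.
  T[0,:] = [+0.0000  -0.1067  -0.1467  -0.4800  +0.4000  -0.4533]
  T[1,:] = [-0.5294  +0.0000  +0.4706  +0.1176  +0.3922  -0.0588]
  T[2,:] = [+0.1190  +0.3333  +0.0000  +0.4524  -0.3810  -0.2857]
  T[3,:] = [-0.2121  +0.4394  +0.0606  +0.0000  -0.5000  +0.3788]
  T[4,:] = [+0.5000  +0.0714  -0.1286  -0.4714  +0.0000  -0.4000]
  T[5,:] = [-0.6087  +0.1304  -0.1522  +0.4783  -0.2174  +0.0000]
|roots of det(T-λI)|: 1.3334, 0.6475, 0.5653, 0.5653, 0.4523, 0.0553.
ρ(T) = max|λ| = 1.3334; 1.3334 > 1: divergent.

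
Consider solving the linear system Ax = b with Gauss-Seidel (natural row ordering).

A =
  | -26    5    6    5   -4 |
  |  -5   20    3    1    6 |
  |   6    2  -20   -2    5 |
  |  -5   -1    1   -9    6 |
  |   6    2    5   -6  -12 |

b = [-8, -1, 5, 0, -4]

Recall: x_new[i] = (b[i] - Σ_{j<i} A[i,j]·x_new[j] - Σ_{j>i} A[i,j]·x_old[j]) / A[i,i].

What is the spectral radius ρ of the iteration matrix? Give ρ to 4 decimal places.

Let D = diag(-26, 20, -20, -9, -12); L, U the strict triangles.
Gauss-Seidel: T = -(D+L)⁻¹U, row 0 first, T[0,2] = -(6)/(-26) = +0.2308; later rows by forward substitution.
  T[0,:] = [+0.0000  +0.1923  +0.2308  +0.1923  -0.1538]
  T[1,:] = [+0.0000  +0.0481  -0.0923  -0.0019  -0.3385]
  T[2,:] = [+0.0000  +0.0625  +0.0600  -0.0425  +0.1700]
  T[3,:] = [+0.0000  -0.1052  -0.1113  -0.1113  +0.8086]
  T[4,:] = [+0.0000  +0.1828  +0.1806  +0.1338  -0.4668]
|roots of det(T-λI)|: 0.6527, 0.1691, 0.1691, 0.0515, 0.0000.
spectral radius ρ = 0.6527; 0.6527 < 1 ⇒ converges.

0.6527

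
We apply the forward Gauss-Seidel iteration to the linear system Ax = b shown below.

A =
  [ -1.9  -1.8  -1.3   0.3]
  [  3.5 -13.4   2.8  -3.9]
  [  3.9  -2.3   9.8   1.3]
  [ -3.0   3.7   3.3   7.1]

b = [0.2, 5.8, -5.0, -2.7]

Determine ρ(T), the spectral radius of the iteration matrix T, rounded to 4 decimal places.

Let D = diag(-1.9, -13.4, 9.8, 7.1); L, U the strict triangles.
GS T = -(D+L)⁻¹U: row 0 first, T[0,2] = -(-1.3)/(-1.9) = -0.6842; later rows by forward substitution.
  T[0,:] = [+0.0000 -0.9474 -0.6842 +0.1579]
  T[1,:] = [+0.0000 -0.2474 +0.0302 -0.2498]
  T[2,:] = [+0.0000 +0.3189 +0.2794 -0.2541]
  T[3,:] = [+0.0000 -0.4196 -0.4347 +0.3150]
eigenvalue magnitudes: 0.7470, 0.3587, 0.0414, 0.0000.
ρ = 0.7470; 0.7470 < 1 ⇒ converges.

0.7470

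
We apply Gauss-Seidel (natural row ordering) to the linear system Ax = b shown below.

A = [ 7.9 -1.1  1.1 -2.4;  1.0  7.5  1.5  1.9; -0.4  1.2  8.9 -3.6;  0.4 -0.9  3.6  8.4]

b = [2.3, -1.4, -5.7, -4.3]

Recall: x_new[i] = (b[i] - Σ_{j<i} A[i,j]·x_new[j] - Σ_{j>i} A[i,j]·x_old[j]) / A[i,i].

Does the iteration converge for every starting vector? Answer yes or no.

yes

A = D + L + U where D = diag(7.9, 7.5, 8.9, 8.4).
T_GS = -(D+L)⁻¹U: row 0 first, T[0,3] = -(-2.4)/(7.9) = +0.3038; later rows by forward substitution.
  T[0,:] = [+0.0000, +0.1392, -0.1392, +0.3038]
  T[1,:] = [+0.0000, -0.0186, -0.1814, -0.2938]
  T[2,:] = [+0.0000, +0.0088, +0.0182, +0.4578]
  T[3,:] = [+0.0000, -0.0124, -0.0206, -0.2421]
moduli |λ_i(T)| = 0.1901, 0.0854, 0.0330, 0.0000.
spectral radius ρ = 0.1901; 0.1901 < 1: convergent.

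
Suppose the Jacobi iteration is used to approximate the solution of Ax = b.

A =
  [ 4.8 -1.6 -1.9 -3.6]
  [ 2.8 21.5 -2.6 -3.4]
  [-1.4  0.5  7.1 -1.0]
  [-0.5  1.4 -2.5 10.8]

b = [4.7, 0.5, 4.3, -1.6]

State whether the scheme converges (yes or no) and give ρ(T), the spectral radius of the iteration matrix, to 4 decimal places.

Split A = D + L + U, D = diag(4.8, 21.5, 7.1, 10.8).
Jacobi T = -D⁻¹(L+U): T[1,2] = -(-2.6)/(21.5) = +0.1209; T[1,1] = 0.
  T[0,:] = [+0.0000  +0.3333  +0.3958  +0.7500]
  T[1,:] = [-0.1302  +0.0000  +0.1209  +0.1581]
  T[2,:] = [+0.1972  -0.0704  +0.0000  +0.1408]
  T[3,:] = [+0.0463  -0.1296  +0.2315  +0.0000]
moduli |λ_i(T)| = 0.4731, 0.3310, 0.3310, 0.1156.
spectral radius ρ = 0.4731; 0.4731 < 1: convergent.

yes, ρ = 0.4731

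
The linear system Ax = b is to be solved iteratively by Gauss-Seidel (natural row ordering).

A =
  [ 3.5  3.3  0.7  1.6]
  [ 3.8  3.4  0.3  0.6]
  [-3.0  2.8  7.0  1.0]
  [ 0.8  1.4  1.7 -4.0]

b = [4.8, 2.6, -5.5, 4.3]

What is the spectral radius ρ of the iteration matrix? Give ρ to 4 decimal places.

A = D + L + U where D = diag(3.5, 3.4, 7, -4).
T_GS = -(D+L)⁻¹U: row 0 first, T[0,2] = -(0.7)/(3.5) = -0.2000; later rows by forward substitution.
  T[0,:] = [+0.0000, -0.9429, -0.2000, -0.4571]
  T[1,:] = [+0.0000, +1.0538, +0.1353, +0.3345]
  T[2,:] = [+0.0000, -0.8256, -0.1398, -0.4726]
  T[3,:] = [+0.0000, -0.1706, -0.0521, -0.1752]
moduli |λ_i(T)| = 0.9145, 0.1895, 0.0137, 0.0000.
ρ = 0.9145; 0.9145 < 1: convergent.

0.9145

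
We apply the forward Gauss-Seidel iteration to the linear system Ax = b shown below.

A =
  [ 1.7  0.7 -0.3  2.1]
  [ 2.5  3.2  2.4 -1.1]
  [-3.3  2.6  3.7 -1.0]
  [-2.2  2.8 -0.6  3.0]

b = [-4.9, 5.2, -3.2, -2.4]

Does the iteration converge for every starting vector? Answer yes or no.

A = D + L + U where D = diag(1.7, 3.2, 3.7, 3).
GS T = -(D+L)⁻¹U: row 0 first, T[0,2] = -(-0.3)/(1.7) = +0.1765; later rows by forward substitution.
  T[0,:] = [+0.0000  -0.4118  +0.1765  -1.2353]
  T[1,:] = [+0.0000  +0.3217  -0.8879  +1.3088]
  T[2,:] = [+0.0000  -0.5933  +0.7813  -1.7512]
  T[3,:] = [+0.0000  -0.7209  +1.1143  -2.4777]
eigenvalue magnitudes: 1.4241, 0.2335, 0.1841, 0.0000.
ρ(T) = max|λ| = 1.4241; 1.4241 > 1, so it fails to converge.

no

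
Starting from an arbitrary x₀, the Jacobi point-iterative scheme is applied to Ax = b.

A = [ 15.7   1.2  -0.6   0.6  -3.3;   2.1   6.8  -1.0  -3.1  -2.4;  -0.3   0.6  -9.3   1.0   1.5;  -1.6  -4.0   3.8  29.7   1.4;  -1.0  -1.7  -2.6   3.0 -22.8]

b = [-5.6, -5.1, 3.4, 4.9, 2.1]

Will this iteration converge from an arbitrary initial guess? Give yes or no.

Let D = diag(15.7, 6.8, -9.3, 29.7, -22.8); L, U the strict triangles.
T_J = -D⁻¹(L+U): T[2,4] = -(1.5)/(-9.3) = +0.1613; T[2,2] = 0.
  T[0,:] = [+0.0000  -0.0764  +0.0382  -0.0382  +0.2102]
  T[1,:] = [-0.3088  +0.0000  +0.1471  +0.4559  +0.3529]
  T[2,:] = [-0.0323  +0.0645  +0.0000  +0.1075  +0.1613]
  T[3,:] = [+0.0539  +0.1347  -0.1279  +0.0000  -0.0471]
  T[4,:] = [-0.0439  -0.0746  -0.1140  +0.1316  +0.0000]
|roots of det(T-λI)|: 0.2579, 0.1583, 0.1583, 0.1094, 0.1094.
ρ(T) = max|λ| = 0.2579; 0.2579 < 1 ⇒ converges.

yes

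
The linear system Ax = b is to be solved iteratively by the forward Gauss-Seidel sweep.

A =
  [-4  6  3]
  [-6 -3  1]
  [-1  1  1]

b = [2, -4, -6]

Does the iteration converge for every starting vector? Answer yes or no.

Diagonal D = diag(-4, -3, 1); L, U strict lower/upper.
GS T = -(D+L)⁻¹U: row 0 first, T[0,2] = -(3)/(-4) = +0.7500; later rows by forward substitution.
  T[0,:] = [+0.0000 +1.5000 +0.7500]
  T[1,:] = [+0.0000 -3.0000 -1.1667]
  T[2,:] = [+0.0000 +4.5000 +1.9167]
moduli |λ_i(T)| = 1.4324, 0.3491, 0.0000.
ρ(T) = max|λ| = 1.4324; 1.4324 > 1, so it fails to converge.

no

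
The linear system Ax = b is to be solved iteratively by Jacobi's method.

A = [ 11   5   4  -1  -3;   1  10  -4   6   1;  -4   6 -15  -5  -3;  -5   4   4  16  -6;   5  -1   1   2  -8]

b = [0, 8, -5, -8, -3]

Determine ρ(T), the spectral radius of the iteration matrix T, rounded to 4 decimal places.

Split A = D + L + U, D = diag(11, 10, -15, 16, -8).
Jacobi: T = -D⁻¹(L+U), T[0,3] = -(-1)/(11) = +0.0909; T[0,0] = 0.
  T[0,:] = [+0.0000  -0.4545  -0.3636  +0.0909  +0.2727]
  T[1,:] = [-0.1000  +0.0000  +0.4000  -0.6000  -0.1000]
  T[2,:] = [-0.2667  +0.4000  +0.0000  -0.3333  -0.2000]
  T[3,:] = [+0.3125  -0.2500  -0.2500  +0.0000  +0.3750]
  T[4,:] = [+0.6250  -0.1250  +0.1250  +0.2500  +0.0000]
eigenvalue magnitudes: 1.1367, 0.5366, 0.3543, 0.2591, 0.2591.
ρ(T) = max|λ| = 1.1367; 1.1367 > 1 ⇒ diverges.

1.1367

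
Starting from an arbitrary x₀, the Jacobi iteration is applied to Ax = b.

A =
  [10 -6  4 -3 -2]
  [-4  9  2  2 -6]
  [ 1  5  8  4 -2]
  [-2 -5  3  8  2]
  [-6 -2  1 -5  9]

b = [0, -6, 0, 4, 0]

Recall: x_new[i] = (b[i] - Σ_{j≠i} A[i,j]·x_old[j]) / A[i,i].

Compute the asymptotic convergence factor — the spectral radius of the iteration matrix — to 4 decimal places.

1.2262

Write A = D+L+U with D = diag(10, 9, 8, 8, 9).
Jacobi: T = -D⁻¹(L+U), T[2,4] = -(-2)/(8) = +0.2500; T[2,2] = 0.
  T[0,:] = [+0.0000, +0.6000, -0.4000, +0.3000, +0.2000]
  T[1,:] = [+0.4444, +0.0000, -0.2222, -0.2222, +0.6667]
  T[2,:] = [-0.1250, -0.6250, +0.0000, -0.5000, +0.2500]
  T[3,:] = [+0.2500, +0.6250, -0.3750, +0.0000, -0.2500]
  T[4,:] = [+0.6667, +0.2222, -0.1111, +0.5556, +0.0000]
|λ(T)| sorted: 1.2262, 0.5509, 0.5509, 0.4199, 0.4199.
spectral radius ρ = 1.2262; 1.2262 > 1, so it fails to converge.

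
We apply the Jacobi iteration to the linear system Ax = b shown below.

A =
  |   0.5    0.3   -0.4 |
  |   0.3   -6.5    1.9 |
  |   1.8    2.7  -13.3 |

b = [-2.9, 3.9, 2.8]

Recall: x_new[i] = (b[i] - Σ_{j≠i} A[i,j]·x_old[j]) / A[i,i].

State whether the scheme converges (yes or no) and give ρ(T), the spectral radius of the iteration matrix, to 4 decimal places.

yes, ρ = 0.4223

Write A = D+L+U with D = diag(0.5, -6.5, -13.3).
Jacobi: T = -D⁻¹(L+U), T[2,0] = -(1.8)/(-13.3) = +0.1353; T[2,2] = 0.
  T[0,:] = [+0.0000 -0.6000 +0.8000]
  T[1,:] = [+0.0462 +0.0000 +0.2923]
  T[2,:] = [+0.1353 +0.2030 +0.0000]
moduli |λ_i(T)| = 0.4223, 0.2895, 0.1328.
ρ(T) = max|λ| = 0.4223; 0.4223 < 1, so it converges for any x₀.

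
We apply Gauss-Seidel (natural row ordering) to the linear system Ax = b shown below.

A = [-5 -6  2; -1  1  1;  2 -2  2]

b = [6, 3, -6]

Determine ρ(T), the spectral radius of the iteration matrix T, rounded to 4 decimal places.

Diagonal D = diag(-5, 1, 2); L, U strict lower/upper.
GS T = -(D+L)⁻¹U: row 0 first, T[0,1] = -(-6)/(-5) = -1.2000; later rows by forward substitution.
  T[0,:] = [+0.0000, -1.2000, +0.4000]
  T[1,:] = [+0.0000, -1.2000, -0.6000]
  T[2,:] = [+0.0000, +0.0000, -1.0000]
moduli |λ_i(T)| = 1.2000, 1.0000, 0.0000.
ρ = 1.2000; 1.2000 > 1: divergent.

1.2000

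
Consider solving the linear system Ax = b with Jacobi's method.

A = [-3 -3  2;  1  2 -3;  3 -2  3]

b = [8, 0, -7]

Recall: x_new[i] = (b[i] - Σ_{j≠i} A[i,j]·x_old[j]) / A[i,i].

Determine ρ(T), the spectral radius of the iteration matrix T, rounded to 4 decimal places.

1.3374

A = D + L + U where D = diag(-3, 2, 3).
Jacobi: T = -D⁻¹(L+U), T[0,1] = -(-3)/(-3) = -1.0000; T[0,0] = 0.
  T[0,:] = [+0.0000, -1.0000, +0.6667]
  T[1,:] = [-0.5000, +0.0000, +1.5000]
  T[2,:] = [-1.0000, +0.6667, +0.0000]
|roots of det(T-λI)|: 1.3374, 0.9774, 0.9774.
ρ = 1.3374; 1.3374 > 1: divergent.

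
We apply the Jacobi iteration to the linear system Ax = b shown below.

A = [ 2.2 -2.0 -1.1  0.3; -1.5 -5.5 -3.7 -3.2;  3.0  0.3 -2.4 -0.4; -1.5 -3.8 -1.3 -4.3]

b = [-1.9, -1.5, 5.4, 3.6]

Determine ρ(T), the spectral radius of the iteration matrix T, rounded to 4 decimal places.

Write A = D+L+U with D = diag(2.2, -5.5, -2.4, -4.3).
T_J = -D⁻¹(L+U): T[0,3] = -(0.3)/(2.2) = -0.1364; T[0,0] = 0.
  T[0,:] = [+0.0000 +0.9091 +0.5000 -0.1364]
  T[1,:] = [-0.2727 +0.0000 -0.6727 -0.5818]
  T[2,:] = [+1.2500 +0.1250 +0.0000 -0.1667]
  T[3,:] = [-0.3488 -0.8837 -0.3023 +0.0000]
|roots of det(T-λI)|: 1.1242, 0.8769, 0.8769, 0.2900.
spectral radius ρ = 1.1242; 1.1242 > 1, so it fails to converge.

1.1242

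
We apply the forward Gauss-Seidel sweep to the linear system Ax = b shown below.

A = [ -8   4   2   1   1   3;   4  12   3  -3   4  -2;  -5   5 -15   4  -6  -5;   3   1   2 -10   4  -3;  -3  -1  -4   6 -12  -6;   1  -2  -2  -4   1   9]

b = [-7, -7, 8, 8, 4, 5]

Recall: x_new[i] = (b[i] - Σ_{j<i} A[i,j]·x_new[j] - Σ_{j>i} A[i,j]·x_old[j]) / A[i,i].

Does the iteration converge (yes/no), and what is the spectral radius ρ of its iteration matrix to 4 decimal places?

Split A = D + L + U, D = diag(-8, 12, -15, -10, -12, 9).
Gauss-Seidel: T = -(D+L)⁻¹U, row 0 first, T[0,5] = -(3)/(-8) = +0.3750; later rows by forward substitution.
  T[0,:] = [+0.0000, +0.5000, +0.2500, +0.1250, +0.1250, +0.3750]
  T[1,:] = [+0.0000, -0.1667, -0.3333, +0.2083, -0.3750, +0.0417]
  T[2,:] = [+0.0000, -0.2222, -0.1944, +0.2944, -0.5667, -0.4444]
  T[3,:] = [+0.0000, +0.0889, +0.0028, +0.1172, +0.2867, -0.2722]
  T[4,:] = [+0.0000, +0.0074, +0.0315, -0.0881, +0.3322, -0.5852]
  T[5,:] = [+0.0000, -0.1033, -0.1473, +0.1597, -0.1327, -0.1871]
|λ(T)| sorted: 0.7117, 0.3428, 0.3428, 0.0941, 0.0941, 0.0000.
ρ(T) = max|λ| = 0.7117; 0.7117 < 1 ⇒ converges.

yes, ρ = 0.7117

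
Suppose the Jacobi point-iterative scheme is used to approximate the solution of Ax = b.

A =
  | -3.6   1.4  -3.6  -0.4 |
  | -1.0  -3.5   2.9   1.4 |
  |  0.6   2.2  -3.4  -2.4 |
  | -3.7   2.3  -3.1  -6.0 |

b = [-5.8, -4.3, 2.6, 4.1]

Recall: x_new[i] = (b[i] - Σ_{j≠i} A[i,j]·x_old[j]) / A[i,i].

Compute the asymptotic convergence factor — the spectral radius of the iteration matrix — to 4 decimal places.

Write A = D+L+U with D = diag(-3.6, -3.5, -3.4, -6).
T_J = -D⁻¹(L+U): T[2,3] = -(-2.4)/(-3.4) = -0.7059; T[2,2] = 0.
  T[0,:] = [+0.0000, +0.3889, -1.0000, -0.1111]
  T[1,:] = [-0.2857, +0.0000, +0.8286, +0.4000]
  T[2,:] = [+0.1765, +0.6471, +0.0000, -0.7059]
  T[3,:] = [-0.6167, +0.3833, -0.5167, +0.0000]
|λ(T)| sorted: 1.2227, 0.6343, 0.5355, 0.5355.
ρ = 1.2227; 1.2227 > 1 ⇒ diverges.

1.2227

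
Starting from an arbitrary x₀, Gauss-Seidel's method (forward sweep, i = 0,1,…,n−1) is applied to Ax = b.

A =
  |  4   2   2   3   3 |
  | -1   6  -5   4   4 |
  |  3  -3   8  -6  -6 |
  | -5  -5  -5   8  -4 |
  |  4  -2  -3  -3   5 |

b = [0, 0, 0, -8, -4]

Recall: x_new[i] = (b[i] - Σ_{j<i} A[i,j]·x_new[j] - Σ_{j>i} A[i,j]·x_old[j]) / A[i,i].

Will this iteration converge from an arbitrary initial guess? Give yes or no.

no

Split A = D + L + U, D = diag(4, 6, 8, 8, 5).
T_GS = -(D+L)⁻¹U: row 0 first, T[0,2] = -(2)/(4) = -0.5000; later rows by forward substitution.
  T[0,:] = [+0.0000, -0.5000, -0.5000, -0.7500, -0.7500]
  T[1,:] = [+0.0000, -0.0833, +0.7500, -0.7917, -0.7917]
  T[2,:] = [+0.0000, +0.1563, +0.4687, +0.7344, +0.7344]
  T[3,:] = [+0.0000, -0.2669, +0.4492, -0.5046, -0.0046]
  T[4,:] = [+0.0000, +0.3003, +1.2508, +0.4212, +0.7212]
|roots of det(T-λI)|: 1.6244, 1.0843, 0.2664, 0.2664, 0.0000.
ρ = 1.6244; 1.6244 > 1: divergent.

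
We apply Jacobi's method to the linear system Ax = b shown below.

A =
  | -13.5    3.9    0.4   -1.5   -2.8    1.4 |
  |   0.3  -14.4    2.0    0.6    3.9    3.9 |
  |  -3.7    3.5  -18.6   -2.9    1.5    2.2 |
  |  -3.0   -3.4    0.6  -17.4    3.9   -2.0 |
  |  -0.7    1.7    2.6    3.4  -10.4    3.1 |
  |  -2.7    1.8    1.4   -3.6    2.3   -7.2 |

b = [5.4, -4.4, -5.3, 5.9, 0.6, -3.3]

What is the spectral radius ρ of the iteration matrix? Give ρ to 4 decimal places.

0.5819

Split A = D + L + U, D = diag(-13.5, -14.4, -18.6, -17.4, -10.4, -7.2).
Jacobi: T = -D⁻¹(L+U), T[4,2] = -(2.6)/(-10.4) = +0.2500; T[4,4] = 0.
  T[0,:] = [+0.0000 +0.2889 +0.0296 -0.1111 -0.2074 +0.1037]
  T[1,:] = [+0.0208 +0.0000 +0.1389 +0.0417 +0.2708 +0.2708]
  T[2,:] = [-0.1989 +0.1882 +0.0000 -0.1559 +0.0806 +0.1183]
  T[3,:] = [-0.1724 -0.1954 +0.0345 +0.0000 +0.2241 -0.1149]
  T[4,:] = [-0.0673 +0.1635 +0.2500 +0.3269 +0.0000 +0.2981]
  T[5,:] = [-0.3750 +0.2500 +0.1944 -0.5000 +0.3194 +0.0000]
|eigenvalues of T|: 0.5819, 0.4500, 0.3506, 0.2955, 0.1542, 0.0328.
spectral radius ρ = 0.5819; 0.5819 < 1, so it converges for any x₀.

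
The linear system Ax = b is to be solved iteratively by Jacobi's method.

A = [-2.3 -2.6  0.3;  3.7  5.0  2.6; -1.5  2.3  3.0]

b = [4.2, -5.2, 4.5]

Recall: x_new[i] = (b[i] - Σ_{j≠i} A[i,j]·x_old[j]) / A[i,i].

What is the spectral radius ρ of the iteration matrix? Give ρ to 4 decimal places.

A = D + L + U where D = diag(-2.3, 5, 3).
Jacobi T = -D⁻¹(L+U): T[1,0] = -(3.7)/(5) = -0.7400; T[1,1] = 0.
  T[0,:] = [+0.0000 -1.1304 +0.1304]
  T[1,:] = [-0.7400 +0.0000 -0.5200]
  T[2,:] = [+0.5000 -0.7667 +0.0000]
moduli |λ_i(T)| = 1.2617, 0.9571, 0.3047.
spectral radius ρ = 1.2617; 1.2617 > 1, so it fails to converge.

1.2617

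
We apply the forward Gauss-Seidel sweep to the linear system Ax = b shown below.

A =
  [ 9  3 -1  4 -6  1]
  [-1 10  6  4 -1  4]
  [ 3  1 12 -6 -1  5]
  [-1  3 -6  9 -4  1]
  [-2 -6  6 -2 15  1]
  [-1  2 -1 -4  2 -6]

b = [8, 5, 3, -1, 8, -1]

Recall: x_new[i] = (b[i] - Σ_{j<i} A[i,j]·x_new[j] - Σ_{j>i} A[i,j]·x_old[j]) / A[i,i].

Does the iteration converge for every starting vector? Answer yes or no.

yes

Diagonal D = diag(9, 10, 12, 9, 15, -6); L, U strict lower/upper.
T_GS = -(D+L)⁻¹U: row 0 first, T[0,3] = -(4)/(9) = -0.4444; later rows by forward substitution.
  T[0,:] = [+0.0000  -0.3333  +0.1111  -0.4444  +0.6667  -0.1111]
  T[1,:] = [+0.0000  -0.0333  -0.5889  -0.4444  +0.1667  -0.4111]
  T[2,:] = [+0.0000  +0.0861  +0.0213  +0.6481  -0.0972  -0.3546]
  T[3,:] = [+0.0000  +0.0315  +0.2228  +0.5309  +0.3981  -0.2228]
  T[4,:] = [+0.0000  -0.0880  -0.1995  -0.4255  +0.2475  -0.1338]
  T[5,:] = [+0.0000  -0.0202  -0.4334  -0.6778  -0.2223  +0.0446]
eigenvalue magnitudes: 0.8298, 0.3828, 0.2496, 0.2496, 0.0249, 0.0000.
ρ = 0.8298; 0.8298 < 1 ⇒ converges.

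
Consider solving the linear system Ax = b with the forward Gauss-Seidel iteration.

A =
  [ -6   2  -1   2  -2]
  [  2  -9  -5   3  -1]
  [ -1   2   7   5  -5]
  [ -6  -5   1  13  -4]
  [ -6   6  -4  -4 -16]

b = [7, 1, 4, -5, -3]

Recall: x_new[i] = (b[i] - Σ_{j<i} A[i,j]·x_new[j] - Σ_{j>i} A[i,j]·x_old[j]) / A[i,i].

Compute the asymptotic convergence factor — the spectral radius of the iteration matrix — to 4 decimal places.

0.8862

Let D = diag(-6, -9, 7, 13, -16); L, U the strict triangles.
Gauss-Seidel: T = -(D+L)⁻¹U, row 0 first, T[0,3] = -(2)/(-6) = +0.3333; later rows by forward substitution.
  T[0,:] = [+0.0000  +0.3333  -0.1667  +0.3333  -0.3333]
  T[1,:] = [+0.0000  +0.0741  -0.5926  +0.4074  -0.1852]
  T[2,:] = [+0.0000  +0.0265  +0.1455  -0.7831  +0.7196]
  T[3,:] = [+0.0000  +0.1803  -0.3160  +0.3708  +0.0273]
  T[4,:] = [+0.0000  -0.1489  -0.1171  +0.1309  -0.1312]
moduli |λ_i(T)| = 0.8862, 0.4341, 0.4341, 0.0914, 0.0000.
ρ = 0.8862; 0.8862 < 1, so it converges for any x₀.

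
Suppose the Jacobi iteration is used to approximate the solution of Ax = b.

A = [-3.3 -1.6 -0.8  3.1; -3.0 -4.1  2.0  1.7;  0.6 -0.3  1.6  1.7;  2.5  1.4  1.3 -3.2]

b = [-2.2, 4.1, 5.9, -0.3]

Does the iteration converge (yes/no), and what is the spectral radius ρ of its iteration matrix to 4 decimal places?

Let D = diag(-3.3, -4.1, 1.6, -3.2); L, U the strict triangles.
T_J = -D⁻¹(L+U): T[1,0] = -(-3)/(-4.1) = -0.7317; T[1,1] = 0.
  T[0,:] = [+0.0000, -0.4848, -0.2424, +0.9394]
  T[1,:] = [-0.7317, +0.0000, +0.4878, +0.4146]
  T[2,:] = [-0.3750, +0.1875, +0.0000, -1.0625]
  T[3,:] = [+0.7812, +0.4375, +0.4062, +0.0000]
|λ(T)| sorted: 1.2088, 0.7020, 0.2908, 0.2908.
ρ = 1.2088; 1.2088 > 1: divergent.

no, ρ = 1.2088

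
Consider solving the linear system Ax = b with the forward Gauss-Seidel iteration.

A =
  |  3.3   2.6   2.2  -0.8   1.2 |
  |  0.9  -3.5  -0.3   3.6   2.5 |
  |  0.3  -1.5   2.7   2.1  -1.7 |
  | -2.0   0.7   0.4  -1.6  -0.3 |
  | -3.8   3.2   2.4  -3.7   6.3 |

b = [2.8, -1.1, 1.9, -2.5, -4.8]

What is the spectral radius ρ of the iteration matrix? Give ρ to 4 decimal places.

1.2111

Write A = D+L+U with D = diag(3.3, -3.5, 2.7, -1.6, 6.3).
Gauss-Seidel: T = -(D+L)⁻¹U, row 0 first, T[0,4] = -(1.2)/(3.3) = -0.3636; later rows by forward substitution.
  T[0,:] = [+0.0000 -0.7879 -0.6667 +0.2424 -0.3636]
  T[1,:] = [+0.0000 -0.2026 -0.2571 +1.0909 +0.6208]
  T[2,:] = [+0.0000 -0.0250 -0.0688 -0.1987 +1.0149]
  T[3,:] = [+0.0000 +0.8900 +0.7036 +0.1246 +0.7924]
  T[4,:] = [+0.0000 +0.1599 +0.1679 -0.2590 -0.4559]
eigenvalue magnitudes: 1.2111, 0.7700, 0.0936, 0.0680, 0.0000.
ρ(T) = max|λ| = 1.2111; 1.2111 > 1, so it fails to converge.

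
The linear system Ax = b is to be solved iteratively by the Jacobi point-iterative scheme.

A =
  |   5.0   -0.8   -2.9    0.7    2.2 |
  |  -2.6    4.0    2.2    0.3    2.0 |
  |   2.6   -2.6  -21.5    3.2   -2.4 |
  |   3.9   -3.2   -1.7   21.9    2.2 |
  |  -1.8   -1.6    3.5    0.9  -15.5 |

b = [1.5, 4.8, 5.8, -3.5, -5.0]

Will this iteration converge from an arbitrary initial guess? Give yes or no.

yes

Write A = D+L+U with D = diag(5, 4, -21.5, 21.9, -15.5).
T_J = -D⁻¹(L+U): T[2,4] = -(-2.4)/(-21.5) = -0.1116; T[2,2] = 0.
  T[0,:] = [+0.0000, +0.1600, +0.5800, -0.1400, -0.4400]
  T[1,:] = [+0.6500, +0.0000, -0.5500, -0.0750, -0.5000]
  T[2,:] = [+0.1209, -0.1209, +0.0000, +0.1488, -0.1116]
  T[3,:] = [-0.1781, +0.1461, +0.0776, +0.0000, -0.1005]
  T[4,:] = [-0.1161, -0.1032, +0.2258, +0.0581, +0.0000]
|λ(T)| sorted: 0.6589, 0.5026, 0.2168, 0.2168, 0.1100.
spectral radius ρ = 0.6589; 0.6589 < 1 ⇒ converges.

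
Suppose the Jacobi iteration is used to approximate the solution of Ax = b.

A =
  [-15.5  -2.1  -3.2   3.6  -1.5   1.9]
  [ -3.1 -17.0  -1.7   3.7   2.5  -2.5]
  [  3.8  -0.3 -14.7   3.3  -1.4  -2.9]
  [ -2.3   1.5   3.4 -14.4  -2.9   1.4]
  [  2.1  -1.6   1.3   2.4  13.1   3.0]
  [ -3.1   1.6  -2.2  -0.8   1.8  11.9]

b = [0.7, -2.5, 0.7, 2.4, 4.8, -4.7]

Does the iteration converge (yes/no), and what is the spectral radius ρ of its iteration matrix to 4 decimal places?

yes, ρ = 0.5143

Let D = diag(-15.5, -17, -14.7, -14.4, 13.1, 11.9); L, U the strict triangles.
Jacobi T = -D⁻¹(L+U): T[3,0] = -(-2.3)/(-14.4) = -0.1597; T[3,3] = 0.
  T[0,:] = [+0.0000, -0.1355, -0.2065, +0.2323, -0.0968, +0.1226]
  T[1,:] = [-0.1824, +0.0000, -0.1000, +0.2176, +0.1471, -0.1471]
  T[2,:] = [+0.2585, -0.0204, +0.0000, +0.2245, -0.0952, -0.1973]
  T[3,:] = [-0.1597, +0.1042, +0.2361, +0.0000, -0.2014, +0.0972]
  T[4,:] = [-0.1603, +0.1221, -0.0992, -0.1832, +0.0000, -0.2290]
  T[5,:] = [+0.2605, -0.1345, +0.1849, +0.0672, -0.1513, +0.0000]
|λ(T)| sorted: 0.5143, 0.3700, 0.3700, 0.2622, 0.2351, 0.1384.
spectral radius ρ = 0.5143; 0.5143 < 1, so it converges for any x₀.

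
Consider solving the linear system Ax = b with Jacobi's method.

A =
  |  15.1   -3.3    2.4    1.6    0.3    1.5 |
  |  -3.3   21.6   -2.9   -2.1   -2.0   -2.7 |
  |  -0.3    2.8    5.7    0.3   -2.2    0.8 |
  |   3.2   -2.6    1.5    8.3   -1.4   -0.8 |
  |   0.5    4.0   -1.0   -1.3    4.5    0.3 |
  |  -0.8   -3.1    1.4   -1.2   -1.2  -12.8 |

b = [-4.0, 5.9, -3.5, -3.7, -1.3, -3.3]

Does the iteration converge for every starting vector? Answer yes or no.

Split A = D + L + U, D = diag(15.1, 21.6, 5.7, 8.3, 4.5, -12.8).
T_J = -D⁻¹(L+U): T[1,3] = -(-2.1)/(21.6) = +0.0972; T[1,1] = 0.
  T[0,:] = [+0.0000 +0.2185 -0.1589 -0.1060 -0.0199 -0.0993]
  T[1,:] = [+0.1528 +0.0000 +0.1343 +0.0972 +0.0926 +0.1250]
  T[2,:] = [+0.0526 -0.4912 +0.0000 -0.0526 +0.3860 -0.1404]
  T[3,:] = [-0.3855 +0.3133 -0.1807 +0.0000 +0.1687 +0.0964]
  T[4,:] = [-0.1111 -0.8889 +0.2222 +0.2889 +0.0000 -0.0667]
  T[5,:] = [-0.0625 -0.2422 +0.1094 -0.0938 -0.0938 +0.0000]
|roots of det(T-λI)|: 0.5314, 0.3591, 0.3591, 0.2014, 0.2014, 0.0164.
ρ(T) = max|λ| = 0.5314; 0.5314 < 1, so it converges for any x₀.

yes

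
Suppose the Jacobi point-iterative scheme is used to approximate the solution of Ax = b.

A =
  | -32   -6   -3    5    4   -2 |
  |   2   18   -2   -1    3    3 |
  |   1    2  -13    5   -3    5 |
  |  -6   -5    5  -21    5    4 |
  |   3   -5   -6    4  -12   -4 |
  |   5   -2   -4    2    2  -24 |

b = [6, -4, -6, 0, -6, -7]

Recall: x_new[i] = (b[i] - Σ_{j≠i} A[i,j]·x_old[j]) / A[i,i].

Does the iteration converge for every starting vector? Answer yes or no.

Split A = D + L + U, D = diag(-32, 18, -13, -21, -12, -24).
T_J = -D⁻¹(L+U): T[2,4] = -(-3)/(-13) = -0.2308; T[2,2] = 0.
  T[0,:] = [+0.0000, -0.1875, -0.0938, +0.1562, +0.1250, -0.0625]
  T[1,:] = [-0.1111, +0.0000, +0.1111, +0.0556, -0.1667, -0.1667]
  T[2,:] = [+0.0769, +0.1538, +0.0000, +0.3846, -0.2308, +0.3846]
  T[3,:] = [-0.2857, -0.2381, +0.2381, +0.0000, +0.2381, +0.1905]
  T[4,:] = [+0.2500, -0.4167, -0.5000, +0.3333, +0.0000, -0.3333]
  T[5,:] = [+0.2083, -0.0833, -0.1667, +0.0833, +0.0833, +0.0000]
|λ(T)| sorted: 0.5806, 0.4427, 0.4427, 0.1775, 0.1775, 0.0991.
ρ(T) = max|λ| = 0.5806; 0.5806 < 1, so it converges for any x₀.

yes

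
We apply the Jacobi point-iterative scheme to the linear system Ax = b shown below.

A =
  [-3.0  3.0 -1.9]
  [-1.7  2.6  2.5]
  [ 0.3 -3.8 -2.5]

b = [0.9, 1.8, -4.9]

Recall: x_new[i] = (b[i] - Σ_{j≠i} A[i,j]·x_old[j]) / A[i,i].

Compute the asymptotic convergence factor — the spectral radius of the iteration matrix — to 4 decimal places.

Write A = D+L+U with D = diag(-3, 2.6, -2.5).
T_J = -D⁻¹(L+U): T[1,0] = -(-1.7)/(2.6) = +0.6538; T[1,1] = 0.
  T[0,:] = [+0.0000, +1.0000, -0.6333]
  T[1,:] = [+0.6538, +0.0000, -0.9615]
  T[2,:] = [+0.1200, -1.5200, +0.0000]
|λ(T)| sorted: 1.5405, 1.2797, 0.2608.
ρ = 1.5405; 1.5405 > 1 ⇒ diverges.

1.5405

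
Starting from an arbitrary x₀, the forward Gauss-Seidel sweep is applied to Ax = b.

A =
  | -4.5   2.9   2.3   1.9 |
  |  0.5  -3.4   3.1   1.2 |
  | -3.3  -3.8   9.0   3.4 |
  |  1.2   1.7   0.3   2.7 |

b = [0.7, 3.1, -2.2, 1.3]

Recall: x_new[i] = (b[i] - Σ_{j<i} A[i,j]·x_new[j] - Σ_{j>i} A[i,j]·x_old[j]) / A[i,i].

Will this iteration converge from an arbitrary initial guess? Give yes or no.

Let D = diag(-4.5, -3.4, 9, 2.7); L, U the strict triangles.
T_GS = -(D+L)⁻¹U: row 0 first, T[0,3] = -(1.9)/(-4.5) = +0.4222; later rows by forward substitution.
  T[0,:] = [+0.0000, +0.6444, +0.5111, +0.4222]
  T[1,:] = [+0.0000, +0.0948, +0.9869, +0.4150]
  T[2,:] = [+0.0000, +0.2763, +0.6041, -0.0477]
  T[3,:] = [+0.0000, -0.3768, -0.9157, -0.4437]
eigenvalue magnitudes: 0.8646, 0.3378, 0.3378, 0.0000.
ρ(T) = max|λ| = 0.8646; 0.8646 < 1: convergent.

yes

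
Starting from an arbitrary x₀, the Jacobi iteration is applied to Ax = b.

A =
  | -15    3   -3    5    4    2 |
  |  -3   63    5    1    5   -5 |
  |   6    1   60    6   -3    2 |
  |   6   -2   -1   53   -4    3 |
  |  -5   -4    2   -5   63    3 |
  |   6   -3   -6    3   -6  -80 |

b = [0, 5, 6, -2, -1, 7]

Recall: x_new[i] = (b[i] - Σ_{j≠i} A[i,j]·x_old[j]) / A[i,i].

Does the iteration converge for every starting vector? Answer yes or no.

Let D = diag(-15, 63, 60, 53, 63, -80); L, U the strict triangles.
T_J = -D⁻¹(L+U): T[3,4] = -(-4)/(53) = +0.0755; T[3,3] = 0.
  T[0,:] = [+0.0000  +0.2000  -0.2000  +0.3333  +0.2667  +0.1333]
  T[1,:] = [+0.0476  +0.0000  -0.0794  -0.0159  -0.0794  +0.0794]
  T[2,:] = [-0.1000  -0.0167  +0.0000  -0.1000  +0.0500  -0.0333]
  T[3,:] = [-0.1132  +0.0377  +0.0189  +0.0000  +0.0755  -0.0566]
  T[4,:] = [+0.0794  +0.0635  -0.0317  +0.0794  +0.0000  -0.0476]
  T[5,:] = [+0.0750  -0.0375  -0.0750  +0.0375  -0.0750  +0.0000]
|λ(T)| sorted: 0.1886, 0.1112, 0.1112, 0.1109, 0.1109, 0.0944.
spectral radius ρ = 0.1886; 0.1886 < 1: convergent.

yes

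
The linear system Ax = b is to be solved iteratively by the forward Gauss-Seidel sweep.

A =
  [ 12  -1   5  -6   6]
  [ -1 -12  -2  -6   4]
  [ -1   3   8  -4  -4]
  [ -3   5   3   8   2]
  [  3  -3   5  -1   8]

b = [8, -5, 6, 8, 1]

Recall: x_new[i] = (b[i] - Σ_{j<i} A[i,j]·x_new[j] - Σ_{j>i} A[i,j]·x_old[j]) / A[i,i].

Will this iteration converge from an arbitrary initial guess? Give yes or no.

yes

Split A = D + L + U, D = diag(12, -12, 8, 8, 8).
Gauss-Seidel: T = -(D+L)⁻¹U, row 0 first, T[0,1] = -(-1)/(12) = +0.0833; later rows by forward substitution.
  T[0,:] = [+0.0000  +0.0833  -0.4167  +0.5000  -0.5000]
  T[1,:] = [+0.0000  -0.0069  -0.1319  -0.5417  +0.3750]
  T[2,:] = [+0.0000  +0.0130  -0.0026  +0.7656  +0.2969]
  T[3,:] = [+0.0000  +0.0307  -0.0728  +0.2389  -0.7832]
  T[4,:] = [+0.0000  -0.0382  +0.0993  -0.8393  +0.0447]
|roots of det(T-λI)|: 0.8700, 0.6975, 0.1113, 0.0096, 0.0000.
ρ = 0.8700; 0.8700 < 1 ⇒ converges.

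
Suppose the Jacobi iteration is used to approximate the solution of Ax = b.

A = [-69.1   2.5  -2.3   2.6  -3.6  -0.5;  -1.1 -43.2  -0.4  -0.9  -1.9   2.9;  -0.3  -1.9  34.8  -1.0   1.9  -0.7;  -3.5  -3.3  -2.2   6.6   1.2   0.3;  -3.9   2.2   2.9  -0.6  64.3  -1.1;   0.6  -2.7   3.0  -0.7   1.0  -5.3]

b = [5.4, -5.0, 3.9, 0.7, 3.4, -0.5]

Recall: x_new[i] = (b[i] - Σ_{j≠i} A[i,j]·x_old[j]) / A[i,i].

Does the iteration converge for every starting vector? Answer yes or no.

A = D + L + U where D = diag(-69.1, -43.2, 34.8, 6.6, 64.3, -5.3).
T_J = -D⁻¹(L+U): T[4,3] = -(-0.6)/(64.3) = +0.0093; T[4,4] = 0.
  T[0,:] = [+0.0000 +0.0362 -0.0333 +0.0376 -0.0521 -0.0072]
  T[1,:] = [-0.0255 +0.0000 -0.0093 -0.0208 -0.0440 +0.0671]
  T[2,:] = [+0.0086 +0.0546 +0.0000 +0.0287 -0.0546 +0.0201]
  T[3,:] = [+0.5303 +0.5000 +0.3333 +0.0000 -0.1818 -0.0455]
  T[4,:] = [+0.0607 -0.0342 -0.0451 +0.0093 +0.0000 +0.0171]
  T[5,:] = [+0.1132 -0.5094 +0.5660 -0.1321 +0.1887 +0.0000]
moduli |λ_i(T)| = 0.2372, 0.1903, 0.1903, 0.1243, 0.0538, 0.0538.
ρ = 0.2372; 0.2372 < 1, so it converges for any x₀.

yes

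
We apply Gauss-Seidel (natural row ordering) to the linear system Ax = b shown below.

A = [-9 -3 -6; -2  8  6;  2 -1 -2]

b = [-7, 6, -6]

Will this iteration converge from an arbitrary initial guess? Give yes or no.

Let D = diag(-9, 8, -2); L, U the strict triangles.
T_GS = -(D+L)⁻¹U: row 0 first, T[0,1] = -(-3)/(-9) = -0.3333; later rows by forward substitution.
  T[0,:] = [+0.0000 -0.3333 -0.6667]
  T[1,:] = [+0.0000 -0.0833 -0.9167]
  T[2,:] = [+0.0000 -0.2917 -0.2083]
|roots of det(T-λI)|: 0.6667, 0.3750, 0.0000.
ρ = 0.6667; 0.6667 < 1: convergent.

yes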